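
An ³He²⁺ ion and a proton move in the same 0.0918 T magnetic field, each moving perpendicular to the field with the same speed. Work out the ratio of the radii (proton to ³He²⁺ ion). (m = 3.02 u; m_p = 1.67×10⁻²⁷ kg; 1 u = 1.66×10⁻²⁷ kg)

r = mv/(qB) ⇒ at equal v, r ∝ m/q.
r_{proton}/r_{³He²⁺ ion} = 0.666.

ratio ≈ 0.666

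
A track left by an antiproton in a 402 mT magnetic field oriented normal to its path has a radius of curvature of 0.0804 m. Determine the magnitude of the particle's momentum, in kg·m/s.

p ≈ 5.17×10^-21 kg·m/s

Since qvB = mv²/r, the momentum p = mv = qBr.
p = (1×1.60×10^-19)(0.402)(0.0804) = 5.17×10^-21 kg·m/s.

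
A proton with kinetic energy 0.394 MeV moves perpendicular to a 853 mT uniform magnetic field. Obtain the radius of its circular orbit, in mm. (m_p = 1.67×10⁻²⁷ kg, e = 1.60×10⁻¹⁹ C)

r ≈ 106 mm

Convert the energy: K = 0.394 MeV = 6.30×10^-14 J.
v = √(2K/m) = √(2·6.30×10^-14/1.67×10^-27) = 8.69×10^6 m/s.
r = mv/(qB) = (1.67×10^-27)(8.69×10^6) / [(1×1.60×10^-19)(0.853)] = 0.106 m.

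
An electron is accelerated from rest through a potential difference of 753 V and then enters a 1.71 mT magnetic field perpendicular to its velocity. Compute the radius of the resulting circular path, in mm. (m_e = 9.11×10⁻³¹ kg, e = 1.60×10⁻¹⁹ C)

The kinetic energy gained is K = qV = (1×1.60×10^-19)(753) = 1.20×10^-16 J.
v = √(2K/m) = 1.63×10^7 m/s.
r = mv/(qB) = (9.11×10^-31)(1.63×10^7) / [(1×1.60×10^-19)(1.71×10^-3)] = 0.0542 m.

r ≈ 54.2 mm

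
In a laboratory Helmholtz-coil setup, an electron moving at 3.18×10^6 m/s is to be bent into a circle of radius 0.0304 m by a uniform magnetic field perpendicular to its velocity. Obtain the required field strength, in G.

qvB = mv²/r gives B = mv/(qr).
B = (9.11×10^-31)(3.18×10^6) / [(1×1.60×10^-19)(0.0304)] = 5.96×10^-4 T.

B ≈ 5.96 G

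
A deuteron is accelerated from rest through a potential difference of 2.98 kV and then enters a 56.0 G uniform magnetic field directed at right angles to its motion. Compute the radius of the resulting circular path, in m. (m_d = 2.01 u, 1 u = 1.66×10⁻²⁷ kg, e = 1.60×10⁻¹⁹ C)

The kinetic energy gained is K = qV = (1×1.60×10^-19)(2980) = 4.77×10^-16 J.
v = √(2K/m) = 5.35×10^5 m/s.
r = mv/(qB) = (3.34×10^-27)(5.35×10^5) / [(1×1.60×10^-19)(5.60×10^-3)] = 1.99 m.

r ≈ 1.99 m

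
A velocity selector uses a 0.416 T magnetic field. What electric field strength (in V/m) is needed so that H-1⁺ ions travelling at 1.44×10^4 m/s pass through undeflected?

E ≈ 5990 V/m

qE = qvB ⇒ E = vB = (1.44×10^4)(0.416) = 5990 V/m.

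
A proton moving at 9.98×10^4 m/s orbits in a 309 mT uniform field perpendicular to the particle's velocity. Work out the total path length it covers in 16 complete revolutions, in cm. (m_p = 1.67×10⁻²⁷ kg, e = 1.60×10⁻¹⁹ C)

r = mv/(qB) = 3.37×10^-3 m, so one revolution covers 2πr = 0.0212 m.
In 16 revolutions: L = 16·2πr = 0.339 m.

L ≈ 33.9 cm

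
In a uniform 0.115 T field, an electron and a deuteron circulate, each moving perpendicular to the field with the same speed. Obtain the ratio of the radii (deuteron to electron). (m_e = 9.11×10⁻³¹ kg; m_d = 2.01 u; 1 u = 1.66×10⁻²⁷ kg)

r = mv/(qB) ⇒ at equal v, r ∝ m/q.
r_{deuteron}/r_{electron} = 3660.

ratio ≈ 3660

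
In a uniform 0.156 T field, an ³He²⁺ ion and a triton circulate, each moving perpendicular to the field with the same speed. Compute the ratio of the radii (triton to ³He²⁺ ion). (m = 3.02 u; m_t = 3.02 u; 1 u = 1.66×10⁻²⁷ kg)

r = mv/(qB) ⇒ at equal v, r ∝ m/q.
r_{triton}/r_{³He²⁺ ion} = 2.00.

ratio ≈ 2.00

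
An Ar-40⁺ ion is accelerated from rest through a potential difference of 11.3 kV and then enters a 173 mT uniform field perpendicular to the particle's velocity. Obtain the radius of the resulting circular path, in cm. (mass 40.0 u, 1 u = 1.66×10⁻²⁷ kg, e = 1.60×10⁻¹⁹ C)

The kinetic energy gained is K = qV = (1×1.60×10^-19)(1.13×10^4) = 1.81×10^-15 J.
v = √(2K/m) = 2.33×10^5 m/s.
r = mv/(qB) = (6.64×10^-26)(2.33×10^5) / [(1×1.60×10^-19)(0.173)] = 0.560 m.

r ≈ 56.0 cm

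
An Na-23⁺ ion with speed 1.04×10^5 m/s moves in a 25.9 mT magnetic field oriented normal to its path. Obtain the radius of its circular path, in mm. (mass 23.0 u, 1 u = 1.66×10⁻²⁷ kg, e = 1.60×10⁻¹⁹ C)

The magnetic force provides the centripetal force: qvB = mv²/r, so r = mv/(qB).
r = (3.82×10^-26 kg)(1.04×10^5 m/s) / [(1×1.60×10^-19 C)(0.0259 T)] = 0.958 m.

r ≈ 958 mm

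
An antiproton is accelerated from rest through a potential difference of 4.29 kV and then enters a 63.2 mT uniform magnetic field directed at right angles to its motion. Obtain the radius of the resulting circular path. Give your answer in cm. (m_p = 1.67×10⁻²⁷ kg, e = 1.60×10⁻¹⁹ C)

r ≈ 15.0 cm

The kinetic energy gained is K = qV = (1×1.60×10^-19)(4290) = 6.86×10^-16 J.
v = √(2K/m) = 9.07×10^5 m/s.
r = mv/(qB) = (1.67×10^-27)(9.07×10^5) / [(1×1.60×10^-19)(0.0632)] = 0.150 m.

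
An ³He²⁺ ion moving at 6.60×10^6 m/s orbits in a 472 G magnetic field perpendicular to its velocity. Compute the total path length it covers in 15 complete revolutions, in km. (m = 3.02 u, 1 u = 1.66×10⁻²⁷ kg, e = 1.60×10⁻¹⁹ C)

r = mv/(qB) = 2.19 m, so one revolution covers 2πr = 13.8 m.
In 15 revolutions: L = 15·2πr = 206 m.

L ≈ 0.206 km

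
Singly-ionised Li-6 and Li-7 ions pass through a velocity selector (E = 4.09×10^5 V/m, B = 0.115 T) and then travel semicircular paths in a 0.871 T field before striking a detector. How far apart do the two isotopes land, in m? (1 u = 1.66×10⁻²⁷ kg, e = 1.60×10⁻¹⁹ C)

Δd ≈ 0.0847 m

Both emerge at v = E/B₁ = 3.56×10^6 m/s.
r = mv/(qB₂), so r₁ = 0.2542 m and r₂ = 0.2965 m, giving Δr = 0.0424 m.
After a semicircle each ion lands a diameter 2r from the entry slit, so the separation is 2Δr = 0.0847 m.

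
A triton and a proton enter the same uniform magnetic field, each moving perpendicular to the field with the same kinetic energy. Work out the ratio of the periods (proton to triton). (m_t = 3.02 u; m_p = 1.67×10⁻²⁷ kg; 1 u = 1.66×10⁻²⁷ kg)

T = 2πm/(qB) is independent of speed, so T₂/T₁ = (m₂/q₂)/(m₁/q₁).
T_{proton}/T_{triton} = (1.67×10^-27/1e) / (5.01×10^-27/1e) = 0.333.

ratio ≈ 0.333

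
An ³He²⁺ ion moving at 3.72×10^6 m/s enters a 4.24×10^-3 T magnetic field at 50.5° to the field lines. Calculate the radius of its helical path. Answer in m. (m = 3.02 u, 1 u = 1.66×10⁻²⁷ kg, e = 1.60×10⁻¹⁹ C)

Only the perpendicular component v⊥ = v sin50.5° = 2.87×10^6 m/s is bent by the field.
r = m v⊥ /(qB) = (5.01×10^-27)(2.87×10^6) / [(2×1.60×10^-19)(4.24×10^-3)] = 10.6 m.

r ≈ 10.6 m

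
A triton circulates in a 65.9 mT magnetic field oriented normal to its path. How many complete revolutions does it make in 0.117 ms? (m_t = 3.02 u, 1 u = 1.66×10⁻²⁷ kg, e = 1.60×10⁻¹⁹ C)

N = 39

T = 2πm/(qB) = 2π(5.0132×10^-27) / [(1×1.60×10^-19)(0.0659)] = 2.9874×10^-6 s.
N = t/T = 1.17×10^-4 / 2.9874×10^-6 ≈ 39.16, so 39 complete revolutions.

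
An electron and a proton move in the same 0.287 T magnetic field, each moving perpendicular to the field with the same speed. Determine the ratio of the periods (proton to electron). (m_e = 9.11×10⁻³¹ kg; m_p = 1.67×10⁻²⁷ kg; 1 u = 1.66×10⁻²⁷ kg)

ratio ≈ 1830

T = 2πm/(qB) is independent of speed, so T₂/T₁ = (m₂/q₂)/(m₁/q₁).
T_{proton}/T_{electron} = (1.67×10^-27/1e) / (9.11×10^-31/1e) = 1830.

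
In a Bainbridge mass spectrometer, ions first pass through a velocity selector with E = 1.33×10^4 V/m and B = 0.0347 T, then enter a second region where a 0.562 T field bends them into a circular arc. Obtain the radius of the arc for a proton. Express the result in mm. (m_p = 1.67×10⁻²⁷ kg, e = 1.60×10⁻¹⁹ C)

r ≈ 7.12 mm

The selector passes v = E/B = 1.33×10^4/0.0347 = 3.83×10^5 m/s.
In the deflection region, r = mv/(qB₂) = (1.67×10^-27)(3.83×10^5) / [(1×1.60×10^-19)(0.562)] = 7.12×10^-3 m.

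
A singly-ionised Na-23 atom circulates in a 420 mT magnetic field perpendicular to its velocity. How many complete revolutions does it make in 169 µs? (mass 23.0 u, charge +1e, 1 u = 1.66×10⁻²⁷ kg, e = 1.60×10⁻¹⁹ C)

T = 2πm/(qB) = 2π(3.818×10^-26) / [(1×1.60×10^-19)(0.420)] = 3.5698×10^-6 s.
N = t/T = 1.69×10^-4 / 3.5698×10^-6 ≈ 47.34, so 47 complete revolutions.

N = 47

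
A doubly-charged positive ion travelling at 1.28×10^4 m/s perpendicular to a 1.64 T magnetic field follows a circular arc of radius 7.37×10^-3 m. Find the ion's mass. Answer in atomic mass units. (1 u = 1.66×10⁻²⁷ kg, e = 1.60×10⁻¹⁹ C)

m ≈ 182 u

qvB = mv²/r ⇒ m = qBr/v.
m = (2×1.60×10^-19)(1.64)(7.37×10^-3) / (1.28×10^4) = 3.02×10^-25 kg = 182 u.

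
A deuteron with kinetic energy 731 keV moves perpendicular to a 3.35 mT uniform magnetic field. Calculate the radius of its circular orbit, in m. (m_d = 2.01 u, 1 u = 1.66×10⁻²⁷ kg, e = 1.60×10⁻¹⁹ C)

r ≈ 52.1 m

Convert the energy: K = 731 keV = 1.17×10^-13 J.
v = √(2K/m) = √(2·1.17×10^-13/3.34×10^-27) = 8.37×10^6 m/s.
r = mv/(qB) = (3.34×10^-27)(8.37×10^6) / [(1×1.60×10^-19)(3.35×10^-3)] = 52.1 m.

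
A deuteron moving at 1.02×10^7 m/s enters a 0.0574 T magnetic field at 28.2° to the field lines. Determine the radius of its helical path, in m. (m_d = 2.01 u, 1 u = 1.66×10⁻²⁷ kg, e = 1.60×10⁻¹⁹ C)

Only the perpendicular component v⊥ = v sin28.2° = 4.82×10^6 m/s is bent by the field.
r = m v⊥ /(qB) = (3.34×10^-27)(4.82×10^6) / [(1×1.60×10^-19)(0.0574)] = 1.75 m.

r ≈ 1.75 m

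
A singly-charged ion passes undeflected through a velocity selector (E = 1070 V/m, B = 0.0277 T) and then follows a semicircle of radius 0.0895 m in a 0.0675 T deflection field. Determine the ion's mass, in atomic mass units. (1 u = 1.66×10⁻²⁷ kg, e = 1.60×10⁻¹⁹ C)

v = E/B₁ = 3.86×10^4 m/s.
From r = mv/(qB₂), m = qB₂r/v = (1×1.60×10^-19)(0.0675)(0.0895) / (3.86×10^4) = 2.50×10^-26 kg.
In atomic mass units: m = 2.50×10^-26 / 1.66×10^-27 = 15.1 u.

m ≈ 15.1 u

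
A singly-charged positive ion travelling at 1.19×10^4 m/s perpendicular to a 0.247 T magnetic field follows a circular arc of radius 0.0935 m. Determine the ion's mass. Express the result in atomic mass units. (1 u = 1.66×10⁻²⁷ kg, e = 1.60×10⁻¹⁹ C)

m ≈ 187 u

qvB = mv²/r ⇒ m = qBr/v.
m = (1×1.60×10^-19)(0.247)(0.0935) / (1.19×10^4) = 3.11×10^-25 kg = 187 u.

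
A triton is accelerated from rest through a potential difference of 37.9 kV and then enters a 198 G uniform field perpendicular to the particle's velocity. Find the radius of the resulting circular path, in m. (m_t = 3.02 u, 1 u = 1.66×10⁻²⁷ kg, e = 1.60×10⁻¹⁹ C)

The kinetic energy gained is K = qV = (1×1.60×10^-19)(3.79×10^4) = 6.06×10^-15 J.
v = √(2K/m) = 1.56×10^6 m/s.
r = mv/(qB) = (5.01×10^-27)(1.56×10^6) / [(1×1.60×10^-19)(0.0198)] = 2.46 m.

r ≈ 2.46 m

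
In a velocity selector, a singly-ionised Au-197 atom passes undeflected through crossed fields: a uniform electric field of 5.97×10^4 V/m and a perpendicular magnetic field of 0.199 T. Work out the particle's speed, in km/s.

v ≈ 300 km/s

For zero net force, qE = qvB, so v = E/B.
v = (5.97×10^4) / (0.199) = 3.00×10^5 m/s.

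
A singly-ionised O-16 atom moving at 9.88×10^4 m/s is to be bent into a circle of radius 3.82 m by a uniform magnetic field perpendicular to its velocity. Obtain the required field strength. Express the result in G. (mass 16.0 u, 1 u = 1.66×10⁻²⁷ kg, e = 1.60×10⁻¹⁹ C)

qvB = mv²/r gives B = mv/(qr).
B = (2.66×10^-26)(9.88×10^4) / [(1×1.60×10^-19)(3.82)] = 4.29×10^-3 T.

B ≈ 42.9 G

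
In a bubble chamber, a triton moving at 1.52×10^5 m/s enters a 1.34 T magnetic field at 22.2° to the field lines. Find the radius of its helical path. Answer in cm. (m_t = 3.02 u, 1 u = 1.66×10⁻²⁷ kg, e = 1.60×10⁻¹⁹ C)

r ≈ 0.134 cm

Only the perpendicular component v⊥ = v sin22.2° = 5.74×10^4 m/s is bent by the field.
r = m v⊥ /(qB) = (5.01×10^-27)(5.74×10^4) / [(1×1.60×10^-19)(1.34)] = 1.34×10^-3 m.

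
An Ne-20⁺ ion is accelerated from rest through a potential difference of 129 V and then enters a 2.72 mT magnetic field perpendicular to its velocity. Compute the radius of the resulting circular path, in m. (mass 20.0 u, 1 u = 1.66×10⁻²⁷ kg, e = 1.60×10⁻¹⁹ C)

r ≈ 2.69 m

The kinetic energy gained is K = qV = (1×1.60×10^-19)(129) = 2.06×10^-17 J.
v = √(2K/m) = 3.53×10^4 m/s.
r = mv/(qB) = (3.32×10^-26)(3.53×10^4) / [(1×1.60×10^-19)(2.72×10^-3)] = 2.69 m.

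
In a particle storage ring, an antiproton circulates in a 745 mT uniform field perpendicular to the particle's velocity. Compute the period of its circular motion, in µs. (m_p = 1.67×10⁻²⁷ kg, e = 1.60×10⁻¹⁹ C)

T ≈ 0.0880 µs

The cyclotron period is independent of speed: T = 2πm/(qB).
T = 2π(1.67×10^-27) / [(1×1.60×10^-19)(0.745)] = 8.80×10^-8 s.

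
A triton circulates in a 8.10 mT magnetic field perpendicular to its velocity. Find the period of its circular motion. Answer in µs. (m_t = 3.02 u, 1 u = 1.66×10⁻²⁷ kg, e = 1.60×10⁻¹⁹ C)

T ≈ 24.3 µs

The cyclotron period is independent of speed: T = 2πm/(qB).
T = 2π(5.01×10^-27) / [(1×1.60×10^-19)(8.10×10^-3)] = 2.43×10^-5 s.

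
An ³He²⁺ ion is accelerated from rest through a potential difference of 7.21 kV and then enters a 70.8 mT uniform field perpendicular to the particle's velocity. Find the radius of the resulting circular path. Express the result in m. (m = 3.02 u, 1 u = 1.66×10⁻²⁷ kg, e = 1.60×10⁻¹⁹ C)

The kinetic energy gained is K = qV = (2×1.60×10^-19)(7210) = 2.31×10^-15 J.
v = √(2K/m) = 9.59×10^5 m/s.
r = mv/(qB) = (5.01×10^-27)(9.59×10^5) / [(2×1.60×10^-19)(0.0708)] = 0.212 m.

r ≈ 0.212 m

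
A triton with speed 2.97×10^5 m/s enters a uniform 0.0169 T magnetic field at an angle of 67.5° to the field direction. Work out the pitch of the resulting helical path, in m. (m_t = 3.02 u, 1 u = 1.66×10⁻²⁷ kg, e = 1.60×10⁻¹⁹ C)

The velocity component along B is v∥ = v cos67.5° = 1.14×10^5 m/s.
The cyclotron period T = 2πm/(qB) = 1.16×10^-5 s is set by m, q, B alone.
Pitch = v∥·T = (1.14×10^5)(1.16×10^-5) = 1.32 m.

pitch ≈ 1.32 m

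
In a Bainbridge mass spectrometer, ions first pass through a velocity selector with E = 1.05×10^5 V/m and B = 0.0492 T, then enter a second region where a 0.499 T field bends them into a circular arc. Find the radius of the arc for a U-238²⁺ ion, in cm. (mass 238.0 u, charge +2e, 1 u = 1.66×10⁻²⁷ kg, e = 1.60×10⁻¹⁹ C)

The selector passes v = E/B = 1.05×10^5/0.0492 = 2.13×10^6 m/s.
In the deflection region, r = mv/(qB₂) = (3.95×10^-25)(2.13×10^6) / [(2×1.60×10^-19)(0.499)] = 5.28 m.

r ≈ 528 cm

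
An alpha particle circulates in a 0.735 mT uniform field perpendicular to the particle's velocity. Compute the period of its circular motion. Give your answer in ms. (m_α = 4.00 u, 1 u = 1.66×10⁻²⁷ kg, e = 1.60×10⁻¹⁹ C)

The cyclotron period is independent of speed: T = 2πm/(qB).
T = 2π(6.64×10^-27) / [(2×1.60×10^-19)(7.35×10^-4)] = 1.77×10^-4 s.

T ≈ 0.177 ms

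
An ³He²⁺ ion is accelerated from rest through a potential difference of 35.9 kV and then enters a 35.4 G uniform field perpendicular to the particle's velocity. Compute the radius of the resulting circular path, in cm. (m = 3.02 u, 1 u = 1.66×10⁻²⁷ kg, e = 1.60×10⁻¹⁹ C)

The kinetic energy gained is K = qV = (2×1.60×10^-19)(3.59×10^4) = 1.15×10^-14 J.
v = √(2K/m) = 2.14×10^6 m/s.
r = mv/(qB) = (5.01×10^-27)(2.14×10^6) / [(2×1.60×10^-19)(3.54×10^-3)] = 9.47 m.

r ≈ 947 cm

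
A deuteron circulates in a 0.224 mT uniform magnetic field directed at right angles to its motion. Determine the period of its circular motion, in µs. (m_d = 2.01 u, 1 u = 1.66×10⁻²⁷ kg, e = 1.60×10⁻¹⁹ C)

T ≈ 585 µs

The cyclotron period is independent of speed: T = 2πm/(qB).
T = 2π(3.34×10^-27) / [(1×1.60×10^-19)(2.24×10^-4)] = 5.85×10^-4 s.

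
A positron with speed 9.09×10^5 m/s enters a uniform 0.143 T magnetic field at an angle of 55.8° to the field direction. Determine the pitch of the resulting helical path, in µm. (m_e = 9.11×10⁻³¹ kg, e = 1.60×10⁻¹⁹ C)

The velocity component along B is v∥ = v cos55.8° = 5.11×10^5 m/s.
The cyclotron period T = 2πm/(qB) = 2.50×10^-10 s is set by m, q, B alone.
Pitch = v∥·T = (5.11×10^5)(2.50×10^-10) = 1.28×10^-4 m.

pitch ≈ 128 µm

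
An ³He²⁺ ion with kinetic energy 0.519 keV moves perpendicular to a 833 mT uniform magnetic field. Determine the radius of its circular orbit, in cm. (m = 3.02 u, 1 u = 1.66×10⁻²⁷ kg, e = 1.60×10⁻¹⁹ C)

Convert the energy: K = 0.519 keV = 8.30×10^-17 J.
v = √(2K/m) = √(2·8.30×10^-17/5.01×10^-27) = 1.82×10^5 m/s.
r = mv/(qB) = (5.01×10^-27)(1.82×10^5) / [(2×1.60×10^-19)(0.833)] = 3.42×10^-3 m.

r ≈ 0.342 cm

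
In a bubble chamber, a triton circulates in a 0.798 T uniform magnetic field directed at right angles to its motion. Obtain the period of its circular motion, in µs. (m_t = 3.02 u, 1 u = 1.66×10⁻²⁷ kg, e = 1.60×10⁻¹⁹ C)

The cyclotron period is independent of speed: T = 2πm/(qB).
T = 2π(5.01×10^-27) / [(1×1.60×10^-19)(0.798)] = 2.47×10^-7 s.

T ≈ 0.247 µs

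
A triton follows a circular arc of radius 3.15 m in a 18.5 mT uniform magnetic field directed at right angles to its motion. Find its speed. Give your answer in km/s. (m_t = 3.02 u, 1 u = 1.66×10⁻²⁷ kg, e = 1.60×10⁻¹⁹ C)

v ≈ 1860 km/s

From qvB = mv²/r, v = qBr/m.
v = (1×1.60×10^-19)(0.0185)(3.15) / (5.01×10^-27) = 1.86×10^6 m/s.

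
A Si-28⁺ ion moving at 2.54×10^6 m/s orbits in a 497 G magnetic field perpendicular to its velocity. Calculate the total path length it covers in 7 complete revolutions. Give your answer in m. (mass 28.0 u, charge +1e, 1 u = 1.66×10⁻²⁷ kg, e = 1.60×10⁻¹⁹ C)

r = mv/(qB) = 14.8 m, so one revolution covers 2πr = 93.3 m.
In 7 revolutions: L = 7·2πr = 653 m.

L ≈ 653 m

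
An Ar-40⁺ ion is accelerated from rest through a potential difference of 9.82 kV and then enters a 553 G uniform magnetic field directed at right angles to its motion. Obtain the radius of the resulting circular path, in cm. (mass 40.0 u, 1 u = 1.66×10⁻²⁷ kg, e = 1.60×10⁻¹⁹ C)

r ≈ 163 cm

The kinetic energy gained is K = qV = (1×1.60×10^-19)(9820) = 1.57×10^-15 J.
v = √(2K/m) = 2.18×10^5 m/s.
r = mv/(qB) = (6.64×10^-26)(2.18×10^5) / [(1×1.60×10^-19)(0.0553)] = 1.63 m.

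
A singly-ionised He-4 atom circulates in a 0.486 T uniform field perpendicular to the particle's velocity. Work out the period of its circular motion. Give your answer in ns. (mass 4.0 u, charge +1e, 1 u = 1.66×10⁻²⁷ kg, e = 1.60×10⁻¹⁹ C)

The cyclotron period is independent of speed: T = 2πm/(qB).
T = 2π(6.64×10^-27) / [(1×1.60×10^-19)(0.486)] = 5.37×10^-7 s.

T ≈ 537 ns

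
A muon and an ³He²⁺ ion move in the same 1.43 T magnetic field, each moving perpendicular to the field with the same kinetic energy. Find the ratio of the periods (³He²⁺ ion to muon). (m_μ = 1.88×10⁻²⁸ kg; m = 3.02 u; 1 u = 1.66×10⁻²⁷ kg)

T = 2πm/(qB) is independent of speed, so T₂/T₁ = (m₂/q₂)/(m₁/q₁).
T_{³He²⁺ ion}/T_{muon} = (5.01×10^-27/2e) / (1.88×10^-28/1e) = 13.3.

ratio ≈ 13.3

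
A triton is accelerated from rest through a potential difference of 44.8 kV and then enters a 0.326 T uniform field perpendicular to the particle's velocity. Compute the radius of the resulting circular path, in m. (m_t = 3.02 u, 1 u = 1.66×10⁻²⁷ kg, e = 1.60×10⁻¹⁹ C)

The kinetic energy gained is K = qV = (1×1.60×10^-19)(4.48×10^4) = 7.17×10^-15 J.
v = √(2K/m) = 1.69×10^6 m/s.
r = mv/(qB) = (5.01×10^-27)(1.69×10^6) / [(1×1.60×10^-19)(0.326)] = 0.163 m.

r ≈ 0.163 m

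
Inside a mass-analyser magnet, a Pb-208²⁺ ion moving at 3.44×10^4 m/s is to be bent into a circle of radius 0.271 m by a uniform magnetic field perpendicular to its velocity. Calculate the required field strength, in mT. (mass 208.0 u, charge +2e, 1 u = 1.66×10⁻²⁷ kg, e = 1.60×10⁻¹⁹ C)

qvB = mv²/r gives B = mv/(qr).
B = (3.45×10^-25)(3.44×10^4) / [(2×1.60×10^-19)(0.271)] = 0.137 T.

B ≈ 137 mT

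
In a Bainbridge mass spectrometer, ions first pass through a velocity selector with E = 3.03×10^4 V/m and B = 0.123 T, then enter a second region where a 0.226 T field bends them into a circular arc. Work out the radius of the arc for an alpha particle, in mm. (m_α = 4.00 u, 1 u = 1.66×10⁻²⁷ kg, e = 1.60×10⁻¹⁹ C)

The selector passes v = E/B = 3.03×10^4/0.123 = 2.46×10^5 m/s.
In the deflection region, r = mv/(qB₂) = (6.64×10^-27)(2.46×10^5) / [(2×1.60×10^-19)(0.226)] = 0.0226 m.

r ≈ 22.6 mm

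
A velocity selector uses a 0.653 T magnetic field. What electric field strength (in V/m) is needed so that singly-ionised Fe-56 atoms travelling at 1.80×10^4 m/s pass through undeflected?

E ≈ 1.18×10^4 V/m

qE = qvB ⇒ E = vB = (1.80×10^4)(0.653) = 1.18×10^4 V/m.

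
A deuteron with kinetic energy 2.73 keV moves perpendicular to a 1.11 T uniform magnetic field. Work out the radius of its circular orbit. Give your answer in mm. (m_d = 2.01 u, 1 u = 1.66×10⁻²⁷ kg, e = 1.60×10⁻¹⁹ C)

Convert the energy: K = 2.73 keV = 4.37×10^-16 J.
v = √(2K/m) = √(2·4.37×10^-16/3.34×10^-27) = 5.12×10^5 m/s.
r = mv/(qB) = (3.34×10^-27)(5.12×10^5) / [(1×1.60×10^-19)(1.11)] = 9.61×10^-3 m.

r ≈ 9.61 mm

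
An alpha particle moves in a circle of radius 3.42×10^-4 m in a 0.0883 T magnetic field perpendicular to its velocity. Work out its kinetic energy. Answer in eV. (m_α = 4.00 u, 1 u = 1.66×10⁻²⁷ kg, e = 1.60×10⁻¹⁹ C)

K ≈ 0.0439 eV

v = qBr/m = (2×1.60×10^-19)(0.0883)(3.42×10^-4) / (6.64×10^-27) = 1460 m/s.
K = ½mv² = 0.5·(6.64×10^-27)·(1460)² = 7.03×10^-21 J = 0.0439 eV.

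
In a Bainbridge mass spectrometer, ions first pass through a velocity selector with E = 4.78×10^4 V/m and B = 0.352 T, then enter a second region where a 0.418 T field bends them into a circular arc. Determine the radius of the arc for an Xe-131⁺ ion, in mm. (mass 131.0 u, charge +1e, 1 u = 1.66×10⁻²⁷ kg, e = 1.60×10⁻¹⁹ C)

The selector passes v = E/B = 4.78×10^4/0.352 = 1.36×10^5 m/s.
In the deflection region, r = mv/(qB₂) = (2.17×10^-25)(1.36×10^5) / [(1×1.60×10^-19)(0.418)] = 0.442 m.

r ≈ 442 mm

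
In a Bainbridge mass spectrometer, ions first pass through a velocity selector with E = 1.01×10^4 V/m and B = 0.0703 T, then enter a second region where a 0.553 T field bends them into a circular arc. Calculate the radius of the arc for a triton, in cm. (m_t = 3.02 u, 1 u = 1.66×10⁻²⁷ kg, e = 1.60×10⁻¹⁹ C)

The selector passes v = E/B = 1.01×10^4/0.0703 = 1.44×10^5 m/s.
In the deflection region, r = mv/(qB₂) = (5.01×10^-27)(1.44×10^5) / [(1×1.60×10^-19)(0.553)] = 8.14×10^-3 m.

r ≈ 0.814 cm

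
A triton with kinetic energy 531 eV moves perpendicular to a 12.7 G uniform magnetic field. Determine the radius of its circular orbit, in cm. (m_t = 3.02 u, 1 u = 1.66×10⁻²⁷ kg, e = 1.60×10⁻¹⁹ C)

Convert the energy: K = 531 eV = 8.50×10^-17 J.
v = √(2K/m) = √(2·8.50×10^-17/5.01×10^-27) = 1.84×10^5 m/s.
r = mv/(qB) = (5.01×10^-27)(1.84×10^5) / [(1×1.60×10^-19)(1.27×10^-3)] = 4.54 m.

r ≈ 454 cm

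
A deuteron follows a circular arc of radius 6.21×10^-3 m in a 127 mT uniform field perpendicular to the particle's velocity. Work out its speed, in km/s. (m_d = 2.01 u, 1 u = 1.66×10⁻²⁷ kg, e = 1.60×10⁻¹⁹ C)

From qvB = mv²/r, v = qBr/m.
v = (1×1.60×10^-19)(0.127)(6.21×10^-3) / (3.34×10^-27) = 3.78×10^4 m/s.

v ≈ 37.8 km/s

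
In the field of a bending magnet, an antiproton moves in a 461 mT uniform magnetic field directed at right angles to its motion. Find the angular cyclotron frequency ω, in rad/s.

ω = qB/m = (1×1.60×10^-19)(0.461) / (1.67×10^-27) = 4.42×10^7 rad/s.

ω ≈ 4.42×10^7 rad/s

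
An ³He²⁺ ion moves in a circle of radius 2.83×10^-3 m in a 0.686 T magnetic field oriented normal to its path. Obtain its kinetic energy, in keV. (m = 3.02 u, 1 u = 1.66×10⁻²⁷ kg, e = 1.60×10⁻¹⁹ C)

v = qBr/m = (2×1.60×10^-19)(0.686)(2.83×10^-3) / (5.01×10^-27) = 1.24×10^5 m/s.
K = ½mv² = 0.5·(5.01×10^-27)·(1.24×10^5)² = 3.85×10^-17 J = 0.241 keV.

K ≈ 0.241 keV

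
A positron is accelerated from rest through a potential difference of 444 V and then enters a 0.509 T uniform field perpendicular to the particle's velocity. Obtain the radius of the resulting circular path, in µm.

The kinetic energy gained is K = qV = (1×1.60×10^-19)(444) = 7.10×10^-17 J.
v = √(2K/m) = 1.25×10^7 m/s.
r = mv/(qB) = (9.11×10^-31)(1.25×10^7) / [(1×1.60×10^-19)(0.509)] = 1.40×10^-4 m.

r ≈ 140 µm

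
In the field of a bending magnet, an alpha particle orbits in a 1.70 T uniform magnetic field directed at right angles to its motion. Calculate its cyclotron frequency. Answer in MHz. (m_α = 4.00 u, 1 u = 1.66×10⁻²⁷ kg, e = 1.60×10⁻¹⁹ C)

f ≈ 13.0 MHz

f = qB/(2πm) = (2×1.60×10^-19)(1.70) / [2π(6.64×10^-27)] = 1.30×10^7 Hz.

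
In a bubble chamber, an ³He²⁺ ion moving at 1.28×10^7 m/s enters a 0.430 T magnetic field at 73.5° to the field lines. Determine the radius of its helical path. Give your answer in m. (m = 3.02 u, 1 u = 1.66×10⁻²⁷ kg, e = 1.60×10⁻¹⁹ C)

Only the perpendicular component v⊥ = v sin73.5° = 1.23×10^7 m/s is bent by the field.
r = m v⊥ /(qB) = (5.01×10^-27)(1.23×10^7) / [(2×1.60×10^-19)(0.430)] = 0.447 m.

r ≈ 0.447 m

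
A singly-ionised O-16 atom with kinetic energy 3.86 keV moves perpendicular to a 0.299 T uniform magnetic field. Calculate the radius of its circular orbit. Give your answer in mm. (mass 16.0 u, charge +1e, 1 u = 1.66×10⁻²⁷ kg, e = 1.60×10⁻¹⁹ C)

Convert the energy: K = 3.86 keV = 6.18×10^-16 J.
v = √(2K/m) = √(2·6.18×10^-16/2.66×10^-26) = 2.16×10^5 m/s.
r = mv/(qB) = (2.66×10^-26)(2.16×10^5) / [(1×1.60×10^-19)(0.299)] = 0.120 m.

r ≈ 120 mm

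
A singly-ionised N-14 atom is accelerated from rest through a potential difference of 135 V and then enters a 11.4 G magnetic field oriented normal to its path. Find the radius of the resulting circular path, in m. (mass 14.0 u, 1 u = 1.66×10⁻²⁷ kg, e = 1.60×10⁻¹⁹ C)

The kinetic energy gained is K = qV = (1×1.60×10^-19)(135) = 2.16×10^-17 J.
v = √(2K/m) = 4.31×10^4 m/s.
r = mv/(qB) = (2.32×10^-26)(4.31×10^4) / [(1×1.60×10^-19)(1.14×10^-3)] = 5.49 m.

r ≈ 5.49 m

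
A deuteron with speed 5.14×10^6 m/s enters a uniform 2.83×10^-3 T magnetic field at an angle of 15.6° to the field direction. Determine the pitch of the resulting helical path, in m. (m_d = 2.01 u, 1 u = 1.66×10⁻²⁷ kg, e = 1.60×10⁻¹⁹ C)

The velocity component along B is v∥ = v cos15.6° = 4.95×10^6 m/s.
The cyclotron period T = 2πm/(qB) = 4.63×10^-5 s is set by m, q, B alone.
Pitch = v∥·T = (4.95×10^6)(4.63×10^-5) = 229 m.

pitch ≈ 229 m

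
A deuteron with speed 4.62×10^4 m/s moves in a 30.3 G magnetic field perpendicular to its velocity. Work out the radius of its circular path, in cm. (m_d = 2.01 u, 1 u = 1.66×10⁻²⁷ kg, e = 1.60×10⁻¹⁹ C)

The magnetic force provides the centripetal force: qvB = mv²/r, so r = mv/(qB).
r = (3.34×10^-27 kg)(4.62×10^4 m/s) / [(1×1.60×10^-19 C)(3.03×10^-3 T)] = 0.318 m.

r ≈ 31.8 cm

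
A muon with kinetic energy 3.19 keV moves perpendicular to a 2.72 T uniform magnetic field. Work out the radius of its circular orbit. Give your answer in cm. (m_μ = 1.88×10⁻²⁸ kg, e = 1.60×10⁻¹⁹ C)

Convert the energy: K = 3.19 keV = 5.10×10^-16 J.
v = √(2K/m) = √(2·5.10×10^-16/1.88×10^-28) = 2.33×10^6 m/s.
r = mv/(qB) = (1.88×10^-28)(2.33×10^6) / [(1×1.60×10^-19)(2.72)] = 1.01×10^-3 m.

r ≈ 0.101 cm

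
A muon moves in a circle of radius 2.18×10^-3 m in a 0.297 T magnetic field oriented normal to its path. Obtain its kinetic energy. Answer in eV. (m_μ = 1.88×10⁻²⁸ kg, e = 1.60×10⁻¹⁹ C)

v = qBr/m = (1×1.60×10^-19)(0.297)(2.18×10^-3) / (1.88×10^-28) = 5.51×10^5 m/s.
K = ½mv² = 0.5·(1.88×10^-28)·(5.51×10^5)² = 2.85×10^-17 J = 178 eV.

K ≈ 178 eV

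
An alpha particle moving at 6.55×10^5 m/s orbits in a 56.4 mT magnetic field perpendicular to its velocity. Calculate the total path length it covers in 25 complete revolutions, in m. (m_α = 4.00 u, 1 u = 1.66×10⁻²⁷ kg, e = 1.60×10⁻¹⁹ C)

r = mv/(qB) = 0.241 m, so one revolution covers 2πr = 1.51 m.
In 25 revolutions: L = 25·2πr = 37.9 m.

L ≈ 37.9 m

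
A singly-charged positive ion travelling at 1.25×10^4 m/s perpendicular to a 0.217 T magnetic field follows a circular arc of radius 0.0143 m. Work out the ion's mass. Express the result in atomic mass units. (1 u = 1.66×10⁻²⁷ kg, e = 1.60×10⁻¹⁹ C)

m ≈ 23.9 u

qvB = mv²/r ⇒ m = qBr/v.
m = (1×1.60×10^-19)(0.217)(0.0143) / (1.25×10^4) = 3.97×10^-26 kg = 23.9 u.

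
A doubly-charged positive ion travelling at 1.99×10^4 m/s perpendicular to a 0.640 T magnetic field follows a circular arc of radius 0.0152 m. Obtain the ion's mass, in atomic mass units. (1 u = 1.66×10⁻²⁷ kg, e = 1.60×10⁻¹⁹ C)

m ≈ 94.2 u

qvB = mv²/r ⇒ m = qBr/v.
m = (2×1.60×10^-19)(0.640)(0.0152) / (1.99×10^4) = 1.56×10^-25 kg = 94.2 u.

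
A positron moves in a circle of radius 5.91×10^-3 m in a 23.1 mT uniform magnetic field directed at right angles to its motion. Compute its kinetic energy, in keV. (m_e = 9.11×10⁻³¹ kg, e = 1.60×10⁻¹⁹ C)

v = qBr/m = (1×1.60×10^-19)(0.0231)(5.91×10^-3) / (9.11×10^-31) = 2.40×10^7 m/s.
K = ½mv² = 0.5·(9.11×10^-31)·(2.40×10^7)² = 2.62×10^-16 J = 1.64 keV.

K ≈ 1.64 keV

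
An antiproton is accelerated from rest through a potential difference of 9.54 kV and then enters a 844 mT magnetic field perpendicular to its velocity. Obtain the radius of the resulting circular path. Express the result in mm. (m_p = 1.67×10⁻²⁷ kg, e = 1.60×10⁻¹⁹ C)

The kinetic energy gained is K = qV = (1×1.60×10^-19)(9540) = 1.53×10^-15 J.
v = √(2K/m) = 1.35×10^6 m/s.
r = mv/(qB) = (1.67×10^-27)(1.35×10^6) / [(1×1.60×10^-19)(0.844)] = 0.0167 m.

r ≈ 16.7 mm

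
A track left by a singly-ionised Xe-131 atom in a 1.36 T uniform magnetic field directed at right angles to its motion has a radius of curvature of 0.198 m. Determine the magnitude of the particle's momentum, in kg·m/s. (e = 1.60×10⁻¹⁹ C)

p ≈ 4.31×10^-20 kg·m/s

Since qvB = mv²/r, the momentum p = mv = qBr.
p = (1×1.60×10^-19)(1.36)(0.198) = 4.31×10^-20 kg·m/s.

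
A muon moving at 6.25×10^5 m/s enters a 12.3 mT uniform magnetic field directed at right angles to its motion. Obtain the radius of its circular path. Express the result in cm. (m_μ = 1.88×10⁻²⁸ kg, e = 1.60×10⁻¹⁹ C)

The magnetic force provides the centripetal force: qvB = mv²/r, so r = mv/(qB).
r = (1.88×10^-28 kg)(6.25×10^5 m/s) / [(1×1.60×10^-19 C)(0.0123 T)] = 0.0597 m.

r ≈ 5.97 cm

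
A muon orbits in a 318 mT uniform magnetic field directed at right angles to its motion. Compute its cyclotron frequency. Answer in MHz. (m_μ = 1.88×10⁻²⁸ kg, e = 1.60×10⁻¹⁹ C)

f ≈ 43.1 MHz

f = qB/(2πm) = (1×1.60×10^-19)(0.318) / [2π(1.88×10^-28)] = 4.31×10^7 Hz.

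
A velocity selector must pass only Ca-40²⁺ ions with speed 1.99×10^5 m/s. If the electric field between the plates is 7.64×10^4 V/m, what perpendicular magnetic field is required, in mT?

B ≈ 384 mT

qE = qvB ⇒ B = E/v = (7.64×10^4) / (1.99×10^5) = 0.384 T.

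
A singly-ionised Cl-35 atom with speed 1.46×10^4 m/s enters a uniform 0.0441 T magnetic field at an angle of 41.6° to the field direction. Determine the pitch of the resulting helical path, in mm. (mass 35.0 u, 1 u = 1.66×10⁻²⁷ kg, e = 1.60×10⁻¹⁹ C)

The velocity component along B is v∥ = v cos41.6° = 1.09×10^4 m/s.
The cyclotron period T = 2πm/(qB) = 5.17×10^-5 s is set by m, q, B alone.
Pitch = v∥·T = (1.09×10^4)(5.17×10^-5) = 0.565 m.

pitch ≈ 565 mm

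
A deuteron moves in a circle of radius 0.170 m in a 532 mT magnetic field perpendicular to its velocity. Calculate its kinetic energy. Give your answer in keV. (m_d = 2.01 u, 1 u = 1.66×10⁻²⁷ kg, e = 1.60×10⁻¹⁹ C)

v = qBr/m = (1×1.60×10^-19)(0.532)(0.170) / (3.34×10^-27) = 4.34×10^6 m/s.
K = ½mv² = 0.5·(3.34×10^-27)·(4.34×10^6)² = 3.14×10^-14 J = 196 keV.

K ≈ 196 keV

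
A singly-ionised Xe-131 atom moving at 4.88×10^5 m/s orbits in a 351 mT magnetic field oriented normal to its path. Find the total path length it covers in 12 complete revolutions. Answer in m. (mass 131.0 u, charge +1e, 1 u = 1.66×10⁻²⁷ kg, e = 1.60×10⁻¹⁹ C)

r = mv/(qB) = 1.89 m, so one revolution covers 2πr = 11.9 m.
In 12 revolutions: L = 12·2πr = 142 m.

L ≈ 142 m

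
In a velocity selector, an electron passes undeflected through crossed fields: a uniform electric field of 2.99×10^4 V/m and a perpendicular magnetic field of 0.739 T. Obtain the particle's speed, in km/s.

For zero net force, qE = qvB, so v = E/B.
v = (2.99×10^4) / (0.739) = 4.05×10^4 m/s.

v ≈ 40.5 km/s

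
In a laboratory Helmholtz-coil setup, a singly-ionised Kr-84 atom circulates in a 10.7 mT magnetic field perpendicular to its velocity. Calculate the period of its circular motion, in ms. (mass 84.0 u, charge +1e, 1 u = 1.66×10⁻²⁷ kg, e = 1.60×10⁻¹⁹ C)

The cyclotron period is independent of speed: T = 2πm/(qB).
T = 2π(1.39×10^-25) / [(1×1.60×10^-19)(0.0107)] = 5.12×10^-4 s.

T ≈ 0.512 ms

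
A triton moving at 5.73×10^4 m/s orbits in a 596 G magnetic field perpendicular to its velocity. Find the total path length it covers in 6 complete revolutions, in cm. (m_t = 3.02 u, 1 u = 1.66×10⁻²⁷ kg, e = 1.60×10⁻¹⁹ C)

r = mv/(qB) = 0.0301 m, so one revolution covers 2πr = 0.189 m.
In 6 revolutions: L = 6·2πr = 1.14 m.

L ≈ 114 cm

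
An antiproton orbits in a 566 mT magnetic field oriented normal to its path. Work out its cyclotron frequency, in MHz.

f = qB/(2πm) = (1×1.60×10^-19)(0.566) / [2π(1.67×10^-27)] = 8.63×10^6 Hz.

f ≈ 8.63 MHz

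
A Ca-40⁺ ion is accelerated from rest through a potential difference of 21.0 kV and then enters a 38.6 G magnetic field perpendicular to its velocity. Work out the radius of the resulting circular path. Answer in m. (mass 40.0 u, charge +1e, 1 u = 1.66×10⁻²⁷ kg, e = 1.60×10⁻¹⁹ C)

The kinetic energy gained is K = qV = (1×1.60×10^-19)(2.10×10^4) = 3.36×10^-15 J.
v = √(2K/m) = 3.18×10^5 m/s.
r = mv/(qB) = (6.64×10^-26)(3.18×10^5) / [(1×1.60×10^-19)(3.86×10^-3)] = 34.2 m.

r ≈ 34.2 m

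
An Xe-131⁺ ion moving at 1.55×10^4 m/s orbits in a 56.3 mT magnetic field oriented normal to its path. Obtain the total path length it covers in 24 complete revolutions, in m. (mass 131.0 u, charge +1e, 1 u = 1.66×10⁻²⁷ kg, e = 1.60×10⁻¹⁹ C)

r = mv/(qB) = 0.374 m, so one revolution covers 2πr = 2.35 m.
In 24 revolutions: L = 24·2πr = 56.4 m.

L ≈ 56.4 m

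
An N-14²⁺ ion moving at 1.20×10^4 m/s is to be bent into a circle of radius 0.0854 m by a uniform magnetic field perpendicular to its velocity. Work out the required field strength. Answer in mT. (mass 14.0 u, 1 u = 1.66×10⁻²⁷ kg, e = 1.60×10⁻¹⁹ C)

qvB = mv²/r gives B = mv/(qr).
B = (2.32×10^-26)(1.20×10^4) / [(2×1.60×10^-19)(0.0854)] = 0.0102 T.

B ≈ 10.2 mT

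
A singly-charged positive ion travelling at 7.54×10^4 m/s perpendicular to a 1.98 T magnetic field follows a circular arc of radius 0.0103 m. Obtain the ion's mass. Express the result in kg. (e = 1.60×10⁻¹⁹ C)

m ≈ 4.33×10^-26 kg

qvB = mv²/r ⇒ m = qBr/v.
m = (1×1.60×10^-19)(1.98)(0.0103) / (7.54×10^4) = 4.33×10^-26 kg.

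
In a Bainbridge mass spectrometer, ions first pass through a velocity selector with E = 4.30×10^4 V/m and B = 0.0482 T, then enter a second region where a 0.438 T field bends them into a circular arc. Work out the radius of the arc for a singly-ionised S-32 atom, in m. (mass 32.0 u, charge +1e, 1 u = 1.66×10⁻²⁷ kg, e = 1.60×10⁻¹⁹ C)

The selector passes v = E/B = 4.30×10^4/0.0482 = 8.92×10^5 m/s.
In the deflection region, r = mv/(qB₂) = (5.31×10^-26)(8.92×10^5) / [(1×1.60×10^-19)(0.438)] = 0.676 m.

r ≈ 0.676 m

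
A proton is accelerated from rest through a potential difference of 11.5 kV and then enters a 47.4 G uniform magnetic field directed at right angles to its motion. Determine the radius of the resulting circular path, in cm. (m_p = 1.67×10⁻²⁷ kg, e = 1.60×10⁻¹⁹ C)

r ≈ 327 cm

The kinetic energy gained is K = qV = (1×1.60×10^-19)(1.15×10^4) = 1.84×10^-15 J.
v = √(2K/m) = 1.48×10^6 m/s.
r = mv/(qB) = (1.67×10^-27)(1.48×10^6) / [(1×1.60×10^-19)(4.74×10^-3)] = 3.27 m.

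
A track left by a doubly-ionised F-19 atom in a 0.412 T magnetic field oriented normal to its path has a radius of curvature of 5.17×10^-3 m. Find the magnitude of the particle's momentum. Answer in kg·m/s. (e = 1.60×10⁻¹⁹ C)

Since qvB = mv²/r, the momentum p = mv = qBr.
p = (2×1.60×10^-19)(0.412)(5.17×10^-3) = 6.82×10^-22 kg·m/s.

p ≈ 6.82×10^-22 kg·m/s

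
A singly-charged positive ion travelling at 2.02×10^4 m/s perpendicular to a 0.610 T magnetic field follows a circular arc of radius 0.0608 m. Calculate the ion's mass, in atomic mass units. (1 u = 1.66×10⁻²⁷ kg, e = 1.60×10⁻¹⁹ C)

qvB = mv²/r ⇒ m = qBr/v.
m = (1×1.60×10^-19)(0.610)(0.0608) / (2.02×10^4) = 2.94×10^-25 kg = 177 u.

m ≈ 177 u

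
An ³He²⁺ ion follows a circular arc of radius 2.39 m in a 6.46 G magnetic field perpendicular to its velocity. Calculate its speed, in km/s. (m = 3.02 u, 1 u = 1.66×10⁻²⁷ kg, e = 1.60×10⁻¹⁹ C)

From qvB = mv²/r, v = qBr/m.
v = (2×1.60×10^-19)(6.46×10^-4)(2.39) / (5.01×10^-27) = 9.86×10^4 m/s.

v ≈ 98.6 km/s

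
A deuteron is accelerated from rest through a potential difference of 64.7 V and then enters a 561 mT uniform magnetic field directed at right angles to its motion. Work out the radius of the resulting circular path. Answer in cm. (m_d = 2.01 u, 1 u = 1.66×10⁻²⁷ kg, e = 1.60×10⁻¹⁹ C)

r ≈ 0.293 cm

The kinetic energy gained is K = qV = (1×1.60×10^-19)(64.7) = 1.04×10^-17 J.
v = √(2K/m) = 7.88×10^4 m/s.
r = mv/(qB) = (3.34×10^-27)(7.88×10^4) / [(1×1.60×10^-19)(0.561)] = 2.93×10^-3 m.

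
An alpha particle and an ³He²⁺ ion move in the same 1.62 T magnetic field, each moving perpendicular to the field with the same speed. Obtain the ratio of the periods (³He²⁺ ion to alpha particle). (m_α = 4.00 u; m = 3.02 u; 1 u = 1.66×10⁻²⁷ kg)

T = 2πm/(qB) is independent of speed, so T₂/T₁ = (m₂/q₂)/(m₁/q₁).
T_{³He²⁺ ion}/T_{alpha particle} = (5.01×10^-27/2e) / (6.64×10^-27/2e) = 0.755.

ratio ≈ 0.755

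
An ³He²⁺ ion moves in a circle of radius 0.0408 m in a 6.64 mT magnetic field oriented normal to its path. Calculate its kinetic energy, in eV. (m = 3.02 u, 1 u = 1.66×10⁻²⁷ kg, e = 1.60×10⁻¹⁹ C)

K ≈ 4.68 eV

v = qBr/m = (2×1.60×10^-19)(6.64×10^-3)(0.0408) / (5.01×10^-27) = 1.73×10^4 m/s.
K = ½mv² = 0.5·(5.01×10^-27)·(1.73×10^4)² = 7.50×10^-19 J = 4.68 eV.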